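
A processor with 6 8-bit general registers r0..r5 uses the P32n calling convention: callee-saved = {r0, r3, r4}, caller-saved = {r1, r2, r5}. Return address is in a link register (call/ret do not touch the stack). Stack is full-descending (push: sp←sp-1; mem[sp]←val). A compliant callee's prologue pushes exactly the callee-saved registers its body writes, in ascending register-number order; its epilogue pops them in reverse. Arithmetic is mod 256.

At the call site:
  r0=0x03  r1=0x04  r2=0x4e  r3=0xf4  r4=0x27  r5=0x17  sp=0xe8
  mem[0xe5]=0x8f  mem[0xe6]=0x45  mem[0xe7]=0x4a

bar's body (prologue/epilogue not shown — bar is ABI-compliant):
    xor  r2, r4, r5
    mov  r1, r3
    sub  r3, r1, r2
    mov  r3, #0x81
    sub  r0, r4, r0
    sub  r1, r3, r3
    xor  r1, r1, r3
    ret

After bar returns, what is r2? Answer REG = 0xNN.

prologue: push r0 → mem[0xe7]=0x03, sp=0xe7
prologue: push r3 → mem[0xe6]=0xf4, sp=0xe6
body[0] xor  r2, r4, r5 → r2=0x30
body[1] mov  r1, r3 → r1=0xf4
body[2] sub  r3, r1, r2 → r3=0xc4
body[3] mov  r3, #0x81 → r3=0x81
body[4] sub  r0, r4, r0 → r0=0x24
body[5] sub  r1, r3, r3 → r1=0x00
body[6] xor  r1, r1, r3 → r1=0x81
epilogue: pop r3=0xf4, sp=0xe7
epilogue: pop r0=0x03, sp=0xe8
r2 is caller-saved → body value

REG = 0x30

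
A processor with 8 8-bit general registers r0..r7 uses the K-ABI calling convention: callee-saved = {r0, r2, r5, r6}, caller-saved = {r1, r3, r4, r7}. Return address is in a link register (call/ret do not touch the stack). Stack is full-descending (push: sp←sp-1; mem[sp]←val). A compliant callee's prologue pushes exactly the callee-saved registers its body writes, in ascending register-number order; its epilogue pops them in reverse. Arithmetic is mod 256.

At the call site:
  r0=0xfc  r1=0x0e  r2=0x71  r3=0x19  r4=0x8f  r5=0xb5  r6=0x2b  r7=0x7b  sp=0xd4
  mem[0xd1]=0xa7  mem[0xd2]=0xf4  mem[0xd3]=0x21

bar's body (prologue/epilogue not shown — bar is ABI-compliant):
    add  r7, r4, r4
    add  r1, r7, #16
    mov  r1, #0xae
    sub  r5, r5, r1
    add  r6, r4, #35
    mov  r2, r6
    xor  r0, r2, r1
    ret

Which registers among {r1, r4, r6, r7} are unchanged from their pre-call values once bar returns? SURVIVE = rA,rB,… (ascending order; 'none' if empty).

prologue: push r0 -> mem[0xd3]=0xfc, sp=0xd3
prologue: push r2 -> mem[0xd2]=0x71, sp=0xd2
prologue: push r5 -> mem[0xd1]=0xb5, sp=0xd1
prologue: push r6 -> mem[0xd0]=0x2b, sp=0xd0
body[0] add  r7, r4, r4 -> r7=0x1e
body[1] add  r1, r7, #16 -> r1=0x2e
body[2] mov  r1, #0xae -> r1=0xae
body[3] sub  r5, r5, r1 -> r5=0x07
body[4] add  r6, r4, #35 -> r6=0xb2
body[5] mov  r2, r6 -> r2=0xb2
body[6] xor  r0, r2, r1 -> r0=0x1c
epilogue: pop r6=0x2b, sp=0xd1
epilogue: pop r5=0xb5, sp=0xd2
epilogue: pop r2=0x71, sp=0xd3
epilogue: pop r0=0xfc, sp=0xd4
r1: caller-saved, written=True
r4: caller-saved, written=False
r6: callee-saved, written=True
r7: caller-saved, written=True

SURVIVE = r4,r6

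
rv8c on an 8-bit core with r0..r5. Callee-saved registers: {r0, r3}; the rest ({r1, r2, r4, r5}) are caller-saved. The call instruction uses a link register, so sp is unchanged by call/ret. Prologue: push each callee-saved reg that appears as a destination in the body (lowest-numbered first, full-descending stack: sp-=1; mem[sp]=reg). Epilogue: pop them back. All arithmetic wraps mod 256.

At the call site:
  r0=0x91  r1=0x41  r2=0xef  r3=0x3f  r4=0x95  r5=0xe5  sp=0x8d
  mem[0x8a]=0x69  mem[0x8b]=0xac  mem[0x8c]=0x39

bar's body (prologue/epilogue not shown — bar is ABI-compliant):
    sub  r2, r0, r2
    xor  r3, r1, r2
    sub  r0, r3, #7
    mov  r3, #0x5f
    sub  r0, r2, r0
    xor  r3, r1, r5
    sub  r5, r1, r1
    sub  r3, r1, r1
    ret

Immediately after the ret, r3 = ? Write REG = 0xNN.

REG = 0x3f

prologue: push r0 -> mem[0x8c]=0x91, sp=0x8c
prologue: push r3 -> mem[0x8b]=0x3f, sp=0x8b
body[0] sub  r2, r0, r2 -> r2=0xa2
body[1] xor  r3, r1, r2 -> r3=0xe3
body[2] sub  r0, r3, #7 -> r0=0xdc
body[3] mov  r3, #0x5f -> r3=0x5f
body[4] sub  r0, r2, r0 -> r0=0xc6
body[5] xor  r3, r1, r5 -> r3=0xa4
body[6] sub  r5, r1, r1 -> r5=0x00
body[7] sub  r3, r1, r1 -> r3=0x00
epilogue: pop r3=0x3f, sp=0x8c
epilogue: pop r0=0x91, sp=0x8d
r3 is callee-saved -> restored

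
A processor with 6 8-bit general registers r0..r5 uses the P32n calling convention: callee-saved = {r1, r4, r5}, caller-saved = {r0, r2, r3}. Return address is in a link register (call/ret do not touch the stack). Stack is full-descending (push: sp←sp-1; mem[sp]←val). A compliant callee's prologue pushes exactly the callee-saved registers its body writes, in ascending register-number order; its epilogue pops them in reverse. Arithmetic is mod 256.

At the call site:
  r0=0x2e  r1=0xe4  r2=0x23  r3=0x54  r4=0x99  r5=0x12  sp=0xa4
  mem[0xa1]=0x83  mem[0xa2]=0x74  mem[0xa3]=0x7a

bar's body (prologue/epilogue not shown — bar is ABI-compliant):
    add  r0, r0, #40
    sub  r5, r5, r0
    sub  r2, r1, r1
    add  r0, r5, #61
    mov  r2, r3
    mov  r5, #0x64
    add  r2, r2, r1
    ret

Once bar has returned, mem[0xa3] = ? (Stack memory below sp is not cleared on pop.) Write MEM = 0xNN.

prologue: push r5 → mem[0xa3]=0x12, sp=0xa3
body[0] add  r0, r0, #40 → r0=0x56
body[1] sub  r5, r5, r0 → r5=0xbc
body[2] sub  r2, r1, r1 → r2=0x00
body[3] add  r0, r5, #61 → r0=0xf9
body[4] mov  r2, r3 → r2=0x54
body[5] mov  r5, #0x64 → r5=0x64
body[6] add  r2, r2, r1 → r2=0x38
epilogue: pop r5=0x12, sp=0xa4
prologue pushed ['r5'] at ['0xa3']

MEM = 0x12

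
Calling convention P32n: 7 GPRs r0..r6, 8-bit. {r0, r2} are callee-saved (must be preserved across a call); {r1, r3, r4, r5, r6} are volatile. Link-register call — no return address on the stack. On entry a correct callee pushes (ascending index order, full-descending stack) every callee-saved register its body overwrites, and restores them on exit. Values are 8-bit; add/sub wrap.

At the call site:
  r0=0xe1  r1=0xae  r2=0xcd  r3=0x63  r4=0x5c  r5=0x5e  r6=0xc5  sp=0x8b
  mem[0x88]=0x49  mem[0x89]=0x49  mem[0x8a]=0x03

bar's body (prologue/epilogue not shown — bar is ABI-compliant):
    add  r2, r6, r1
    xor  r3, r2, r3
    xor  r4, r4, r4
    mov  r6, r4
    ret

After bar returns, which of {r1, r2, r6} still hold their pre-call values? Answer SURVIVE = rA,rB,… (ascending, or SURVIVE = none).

SURVIVE = r1,r2

prologue: push r2 -> mem[0x8a]=0xcd, sp=0x8a
body[0] add  r2, r6, r1 -> r2=0x73
body[1] xor  r3, r2, r3 -> r3=0x10
body[2] xor  r4, r4, r4 -> r4=0x00
body[3] mov  r6, r4 -> r6=0x00
epilogue: pop r2=0xcd, sp=0x8b
r1: caller-saved, written=False
r2: callee-saved, written=True
r6: caller-saved, written=True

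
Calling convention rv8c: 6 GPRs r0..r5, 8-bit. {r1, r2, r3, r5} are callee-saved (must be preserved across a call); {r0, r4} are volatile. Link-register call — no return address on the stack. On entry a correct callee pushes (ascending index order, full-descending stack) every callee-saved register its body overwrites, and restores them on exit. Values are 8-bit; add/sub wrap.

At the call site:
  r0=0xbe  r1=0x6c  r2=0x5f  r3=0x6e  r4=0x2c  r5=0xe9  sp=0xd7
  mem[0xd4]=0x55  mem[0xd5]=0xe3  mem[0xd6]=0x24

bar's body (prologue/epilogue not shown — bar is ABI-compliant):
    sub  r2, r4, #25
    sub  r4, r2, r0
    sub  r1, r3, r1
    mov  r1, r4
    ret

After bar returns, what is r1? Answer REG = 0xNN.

prologue: push r1 -> mem[0xd6]=0x6c, sp=0xd6
prologue: push r2 -> mem[0xd5]=0x5f, sp=0xd5
body[0] sub  r2, r4, #25 -> r2=0x13
body[1] sub  r4, r2, r0 -> r4=0x55
body[2] sub  r1, r3, r1 -> r1=0x02
body[3] mov  r1, r4 -> r1=0x55
epilogue: pop r2=0x5f, sp=0xd6
epilogue: pop r1=0x6c, sp=0xd7
r1 is callee-saved -> restored

REG = 0x6c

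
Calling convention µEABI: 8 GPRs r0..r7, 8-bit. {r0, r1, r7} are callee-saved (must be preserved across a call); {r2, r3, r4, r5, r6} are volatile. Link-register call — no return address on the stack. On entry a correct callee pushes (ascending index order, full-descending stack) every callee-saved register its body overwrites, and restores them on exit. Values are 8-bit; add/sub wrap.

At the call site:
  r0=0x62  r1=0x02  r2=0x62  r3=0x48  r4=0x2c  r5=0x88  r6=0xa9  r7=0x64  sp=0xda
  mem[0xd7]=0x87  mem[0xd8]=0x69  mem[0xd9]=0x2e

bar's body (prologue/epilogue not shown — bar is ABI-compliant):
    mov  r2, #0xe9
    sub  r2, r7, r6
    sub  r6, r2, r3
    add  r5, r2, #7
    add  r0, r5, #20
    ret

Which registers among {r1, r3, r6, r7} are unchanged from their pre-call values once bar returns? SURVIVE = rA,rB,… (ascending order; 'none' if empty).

SURVIVE = r1,r3,r7

prologue: push r0 → mem[0xd9]=0x62, sp=0xd9
body[0] mov  r2, #0xe9 → r2=0xe9
body[1] sub  r2, r7, r6 → r2=0xbb
body[2] sub  r6, r2, r3 → r6=0x73
body[3] add  r5, r2, #7 → r5=0xc2
body[4] add  r0, r5, #20 → r0=0xd6
epilogue: pop r0=0x62, sp=0xda
r1: callee-saved, written=False
r3: caller-saved, written=False
r6: caller-saved, written=True
r7: callee-saved, written=False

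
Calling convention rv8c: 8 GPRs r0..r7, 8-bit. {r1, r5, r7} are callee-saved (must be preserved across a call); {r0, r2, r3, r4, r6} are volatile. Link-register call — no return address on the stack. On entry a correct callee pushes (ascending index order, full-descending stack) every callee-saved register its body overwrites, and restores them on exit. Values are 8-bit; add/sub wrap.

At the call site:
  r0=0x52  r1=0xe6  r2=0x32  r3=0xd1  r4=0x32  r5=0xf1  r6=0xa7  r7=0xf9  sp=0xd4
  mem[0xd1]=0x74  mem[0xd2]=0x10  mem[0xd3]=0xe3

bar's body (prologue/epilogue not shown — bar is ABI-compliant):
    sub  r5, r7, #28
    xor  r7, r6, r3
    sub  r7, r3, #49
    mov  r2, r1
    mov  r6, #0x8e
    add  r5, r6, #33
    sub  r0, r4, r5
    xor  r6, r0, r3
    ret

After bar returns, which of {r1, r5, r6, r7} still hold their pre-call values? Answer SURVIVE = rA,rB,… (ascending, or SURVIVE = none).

prologue: push r5 → mem[0xd3]=0xf1, sp=0xd3
prologue: push r7 → mem[0xd2]=0xf9, sp=0xd2
body[0] sub  r5, r7, #28 → r5=0xdd
body[1] xor  r7, r6, r3 → r7=0x76
body[2] sub  r7, r3, #49 → r7=0xa0
body[3] mov  r2, r1 → r2=0xe6
body[4] mov  r6, #0x8e → r6=0x8e
body[5] add  r5, r6, #33 → r5=0xaf
body[6] sub  r0, r4, r5 → r0=0x83
body[7] xor  r6, r0, r3 → r6=0x52
epilogue: pop r7=0xf9, sp=0xd3
epilogue: pop r5=0xf1, sp=0xd4
r1: callee-saved, written=False
r5: callee-saved, written=True
r6: caller-saved, written=True
r7: callee-saved, written=True

SURVIVE = r1,r5,r7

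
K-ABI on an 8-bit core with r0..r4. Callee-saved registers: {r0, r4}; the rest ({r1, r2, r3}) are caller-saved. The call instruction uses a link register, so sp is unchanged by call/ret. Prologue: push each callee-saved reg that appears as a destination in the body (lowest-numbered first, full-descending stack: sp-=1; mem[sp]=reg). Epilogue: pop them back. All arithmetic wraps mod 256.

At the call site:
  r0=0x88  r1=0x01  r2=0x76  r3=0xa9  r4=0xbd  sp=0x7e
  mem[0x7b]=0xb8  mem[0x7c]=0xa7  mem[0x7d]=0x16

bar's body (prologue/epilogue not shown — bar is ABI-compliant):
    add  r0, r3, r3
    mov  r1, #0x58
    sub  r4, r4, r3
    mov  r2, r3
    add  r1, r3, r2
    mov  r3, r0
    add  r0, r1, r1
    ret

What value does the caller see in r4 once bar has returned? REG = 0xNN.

REG = 0xbd

prologue: push r0 → mem[0x7d]=0x88, sp=0x7d
prologue: push r4 → mem[0x7c]=0xbd, sp=0x7c
body[0] add  r0, r3, r3 → r0=0x52
body[1] mov  r1, #0x58 → r1=0x58
body[2] sub  r4, r4, r3 → r4=0x14
body[3] mov  r2, r3 → r2=0xa9
body[4] add  r1, r3, r2 → r1=0x52
body[5] mov  r3, r0 → r3=0x52
body[6] add  r0, r1, r1 → r0=0xa4
epilogue: pop r4=0xbd, sp=0x7d
epilogue: pop r0=0x88, sp=0x7e
r4 is callee-saved → restored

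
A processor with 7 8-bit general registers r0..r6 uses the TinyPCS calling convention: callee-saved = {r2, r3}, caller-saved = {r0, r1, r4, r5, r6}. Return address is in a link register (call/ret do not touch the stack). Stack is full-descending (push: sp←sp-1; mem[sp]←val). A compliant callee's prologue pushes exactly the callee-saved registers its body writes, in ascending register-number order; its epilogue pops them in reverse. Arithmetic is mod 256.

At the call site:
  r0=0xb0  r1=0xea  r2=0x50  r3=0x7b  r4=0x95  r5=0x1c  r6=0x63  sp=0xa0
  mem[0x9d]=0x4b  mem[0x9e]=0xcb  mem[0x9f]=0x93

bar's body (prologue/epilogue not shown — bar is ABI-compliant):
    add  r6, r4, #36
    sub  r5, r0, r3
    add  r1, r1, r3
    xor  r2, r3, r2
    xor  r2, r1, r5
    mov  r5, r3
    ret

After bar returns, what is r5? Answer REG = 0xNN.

prologue: push r2 → mem[0x9f]=0x50, sp=0x9f
body[0] add  r6, r4, #36 → r6=0xb9
body[1] sub  r5, r0, r3 → r5=0x35
body[2] add  r1, r1, r3 → r1=0x65
body[3] xor  r2, r3, r2 → r2=0x2b
body[4] xor  r2, r1, r5 → r2=0x50
body[5] mov  r5, r3 → r5=0x7b
epilogue: pop r2=0x50, sp=0xa0
r5 is caller-saved → body value

REG = 0x7b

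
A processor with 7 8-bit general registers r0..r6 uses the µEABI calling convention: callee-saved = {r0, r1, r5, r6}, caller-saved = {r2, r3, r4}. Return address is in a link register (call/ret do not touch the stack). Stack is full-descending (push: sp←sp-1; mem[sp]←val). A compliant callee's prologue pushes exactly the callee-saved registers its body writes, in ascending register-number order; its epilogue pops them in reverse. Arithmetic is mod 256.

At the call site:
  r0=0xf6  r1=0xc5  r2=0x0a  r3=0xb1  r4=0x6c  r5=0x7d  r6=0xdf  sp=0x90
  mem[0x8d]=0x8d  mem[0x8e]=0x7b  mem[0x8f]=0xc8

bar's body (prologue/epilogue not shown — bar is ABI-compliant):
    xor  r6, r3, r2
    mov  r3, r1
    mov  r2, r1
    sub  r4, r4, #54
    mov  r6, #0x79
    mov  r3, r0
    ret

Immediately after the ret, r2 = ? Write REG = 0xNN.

prologue: push r6 → mem[0x8f]=0xdf, sp=0x8f
body[0] xor  r6, r3, r2 → r6=0xbb
body[1] mov  r3, r1 → r3=0xc5
body[2] mov  r2, r1 → r2=0xc5
body[3] sub  r4, r4, #54 → r4=0x36
body[4] mov  r6, #0x79 → r6=0x79
body[5] mov  r3, r0 → r3=0xf6
epilogue: pop r6=0xdf, sp=0x90
r2 is caller-saved → body value

REG = 0xc5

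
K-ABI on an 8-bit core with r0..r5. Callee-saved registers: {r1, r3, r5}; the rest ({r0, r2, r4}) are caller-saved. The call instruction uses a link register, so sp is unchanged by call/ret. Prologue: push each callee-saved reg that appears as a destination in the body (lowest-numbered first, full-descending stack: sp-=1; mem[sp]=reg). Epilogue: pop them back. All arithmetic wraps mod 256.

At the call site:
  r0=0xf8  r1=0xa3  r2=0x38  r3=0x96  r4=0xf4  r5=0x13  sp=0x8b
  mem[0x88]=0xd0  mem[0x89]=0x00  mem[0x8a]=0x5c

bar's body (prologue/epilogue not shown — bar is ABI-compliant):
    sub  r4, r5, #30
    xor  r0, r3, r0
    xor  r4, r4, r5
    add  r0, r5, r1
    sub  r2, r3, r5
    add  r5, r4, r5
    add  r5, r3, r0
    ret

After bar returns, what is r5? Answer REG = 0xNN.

REG = 0x13

prologue: push r5 → mem[0x8a]=0x13, sp=0x8a
body[0] sub  r4, r5, #30 → r4=0xf5
body[1] xor  r0, r3, r0 → r0=0x6e
body[2] xor  r4, r4, r5 → r4=0xe6
body[3] add  r0, r5, r1 → r0=0xb6
body[4] sub  r2, r3, r5 → r2=0x83
body[5] add  r5, r4, r5 → r5=0xf9
body[6] add  r5, r3, r0 → r5=0x4c
epilogue: pop r5=0x13, sp=0x8b
r5 is callee-saved → restored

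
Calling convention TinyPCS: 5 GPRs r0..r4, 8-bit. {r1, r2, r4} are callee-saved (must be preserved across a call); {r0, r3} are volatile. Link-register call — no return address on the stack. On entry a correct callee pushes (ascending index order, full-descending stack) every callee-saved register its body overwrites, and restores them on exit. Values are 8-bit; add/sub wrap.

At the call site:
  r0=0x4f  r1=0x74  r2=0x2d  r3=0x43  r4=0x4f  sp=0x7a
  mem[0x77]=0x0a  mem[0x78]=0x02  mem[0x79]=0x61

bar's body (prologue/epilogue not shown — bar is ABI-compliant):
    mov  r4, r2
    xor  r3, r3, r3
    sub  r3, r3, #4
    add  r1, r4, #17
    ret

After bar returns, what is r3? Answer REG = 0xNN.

prologue: push r1 -> mem[0x79]=0x74, sp=0x79
prologue: push r4 -> mem[0x78]=0x4f, sp=0x78
body[0] mov  r4, r2 -> r4=0x2d
body[1] xor  r3, r3, r3 -> r3=0x00
body[2] sub  r3, r3, #4 -> r3=0xfc
body[3] add  r1, r4, #17 -> r1=0x3e
epilogue: pop r4=0x4f, sp=0x79
epilogue: pop r1=0x74, sp=0x7a
r3 is caller-saved -> body value

REG = 0xfc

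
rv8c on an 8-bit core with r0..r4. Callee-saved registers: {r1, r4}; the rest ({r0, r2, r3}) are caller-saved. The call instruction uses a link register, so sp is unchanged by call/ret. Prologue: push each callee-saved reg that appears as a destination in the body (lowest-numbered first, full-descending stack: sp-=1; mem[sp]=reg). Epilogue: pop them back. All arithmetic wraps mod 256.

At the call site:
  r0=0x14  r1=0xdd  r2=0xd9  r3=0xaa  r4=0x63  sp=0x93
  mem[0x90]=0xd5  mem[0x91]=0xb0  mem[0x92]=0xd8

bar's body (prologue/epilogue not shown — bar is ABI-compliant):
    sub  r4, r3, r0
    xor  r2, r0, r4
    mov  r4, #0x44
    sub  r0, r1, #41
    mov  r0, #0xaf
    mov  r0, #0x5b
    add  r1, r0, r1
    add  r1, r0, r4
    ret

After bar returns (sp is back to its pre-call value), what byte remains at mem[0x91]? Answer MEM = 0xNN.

MEM = 0x63

prologue: push r1 -> mem[0x92]=0xdd, sp=0x92
prologue: push r4 -> mem[0x91]=0x63, sp=0x91
body[0] sub  r4, r3, r0 -> r4=0x96
body[1] xor  r2, r0, r4 -> r2=0x82
body[2] mov  r4, #0x44 -> r4=0x44
body[3] sub  r0, r1, #41 -> r0=0xb4
body[4] mov  r0, #0xaf -> r0=0xaf
body[5] mov  r0, #0x5b -> r0=0x5b
body[6] add  r1, r0, r1 -> r1=0x38
body[7] add  r1, r0, r4 -> r1=0x9f
epilogue: pop r4=0x63, sp=0x92
epilogue: pop r1=0xdd, sp=0x93
prologue pushed ['r1', 'r4'] at ['0x92', '0x91']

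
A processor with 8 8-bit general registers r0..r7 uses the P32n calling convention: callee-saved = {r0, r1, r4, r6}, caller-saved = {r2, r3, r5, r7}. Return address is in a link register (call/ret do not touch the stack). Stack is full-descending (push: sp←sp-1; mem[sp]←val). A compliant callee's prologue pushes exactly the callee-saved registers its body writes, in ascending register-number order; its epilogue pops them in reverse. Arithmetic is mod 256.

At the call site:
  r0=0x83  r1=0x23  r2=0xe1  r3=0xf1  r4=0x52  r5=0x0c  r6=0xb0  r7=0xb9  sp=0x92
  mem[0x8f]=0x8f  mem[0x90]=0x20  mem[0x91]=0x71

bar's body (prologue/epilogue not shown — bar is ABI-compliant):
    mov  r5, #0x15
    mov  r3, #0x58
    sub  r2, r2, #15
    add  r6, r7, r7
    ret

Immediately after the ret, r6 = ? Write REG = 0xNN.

REG = 0xb0

prologue: push r6 → mem[0x91]=0xb0, sp=0x91
body[0] mov  r5, #0x15 → r5=0x15
body[1] mov  r3, #0x58 → r3=0x58
body[2] sub  r2, r2, #15 → r2=0xd2
body[3] add  r6, r7, r7 → r6=0x72
epilogue: pop r6=0xb0, sp=0x92
r6 is callee-saved → restored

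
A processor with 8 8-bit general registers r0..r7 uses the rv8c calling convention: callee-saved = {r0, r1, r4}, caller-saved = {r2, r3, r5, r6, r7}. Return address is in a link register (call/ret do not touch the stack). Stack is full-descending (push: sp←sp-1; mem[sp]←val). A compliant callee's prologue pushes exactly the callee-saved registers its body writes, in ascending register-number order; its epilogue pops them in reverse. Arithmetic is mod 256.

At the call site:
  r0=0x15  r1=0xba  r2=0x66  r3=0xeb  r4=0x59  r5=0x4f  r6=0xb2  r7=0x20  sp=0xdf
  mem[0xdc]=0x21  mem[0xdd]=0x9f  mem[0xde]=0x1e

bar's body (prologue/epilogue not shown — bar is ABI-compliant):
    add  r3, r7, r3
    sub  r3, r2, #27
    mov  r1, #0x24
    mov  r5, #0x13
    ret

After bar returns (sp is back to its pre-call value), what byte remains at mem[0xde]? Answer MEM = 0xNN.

prologue: push r1 → mem[0xde]=0xba, sp=0xde
body[0] add  r3, r7, r3 → r3=0x0b
body[1] sub  r3, r2, #27 → r3=0x4b
body[2] mov  r1, #0x24 → r1=0x24
body[3] mov  r5, #0x13 → r5=0x13
epilogue: pop r1=0xba, sp=0xdf
prologue pushed ['r1'] at ['0xde']

MEM = 0xba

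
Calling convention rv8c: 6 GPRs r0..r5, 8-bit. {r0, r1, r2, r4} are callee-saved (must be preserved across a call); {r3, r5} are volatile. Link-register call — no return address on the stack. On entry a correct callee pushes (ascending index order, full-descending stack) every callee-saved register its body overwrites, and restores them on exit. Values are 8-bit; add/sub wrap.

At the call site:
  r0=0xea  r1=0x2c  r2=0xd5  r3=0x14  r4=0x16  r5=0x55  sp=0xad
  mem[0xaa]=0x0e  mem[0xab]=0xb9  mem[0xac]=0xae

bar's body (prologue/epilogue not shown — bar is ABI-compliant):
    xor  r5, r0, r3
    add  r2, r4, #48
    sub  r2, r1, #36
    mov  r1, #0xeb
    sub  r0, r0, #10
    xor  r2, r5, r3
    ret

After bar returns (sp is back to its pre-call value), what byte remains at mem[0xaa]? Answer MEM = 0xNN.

MEM = 0xd5

prologue: push r0 → mem[0xac]=0xea, sp=0xac
prologue: push r1 → mem[0xab]=0x2c, sp=0xab
prologue: push r2 → mem[0xaa]=0xd5, sp=0xaa
body[0] xor  r5, r0, r3 → r5=0xfe
body[1] add  r2, r4, #48 → r2=0x46
body[2] sub  r2, r1, #36 → r2=0x08
body[3] mov  r1, #0xeb → r1=0xeb
body[4] sub  r0, r0, #10 → r0=0xe0
body[5] xor  r2, r5, r3 → r2=0xea
epilogue: pop r2=0xd5, sp=0xab
epilogue: pop r1=0x2c, sp=0xac
epilogue: pop r0=0xea, sp=0xad
prologue pushed ['r0', 'r1', 'r2'] at ['0xac', '0xab', '0xaa']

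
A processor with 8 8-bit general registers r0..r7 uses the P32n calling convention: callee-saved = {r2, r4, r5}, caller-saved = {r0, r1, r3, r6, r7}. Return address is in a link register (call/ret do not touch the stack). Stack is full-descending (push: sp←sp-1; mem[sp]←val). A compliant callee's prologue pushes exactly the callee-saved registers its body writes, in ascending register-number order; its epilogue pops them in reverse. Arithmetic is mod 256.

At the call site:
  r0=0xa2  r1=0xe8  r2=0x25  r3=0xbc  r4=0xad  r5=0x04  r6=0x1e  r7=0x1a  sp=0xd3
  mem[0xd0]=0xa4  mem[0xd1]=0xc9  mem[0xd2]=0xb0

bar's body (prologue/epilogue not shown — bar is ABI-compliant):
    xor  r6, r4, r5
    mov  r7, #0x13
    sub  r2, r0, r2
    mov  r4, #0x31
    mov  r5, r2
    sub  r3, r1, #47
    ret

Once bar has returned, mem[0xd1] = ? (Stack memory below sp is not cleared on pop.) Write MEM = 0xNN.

MEM = 0xad

prologue: push r2 → mem[0xd2]=0x25, sp=0xd2
prologue: push r4 → mem[0xd1]=0xad, sp=0xd1
prologue: push r5 → mem[0xd0]=0x04, sp=0xd0
body[0] xor  r6, r4, r5 → r6=0xa9
body[1] mov  r7, #0x13 → r7=0x13
body[2] sub  r2, r0, r2 → r2=0x7d
body[3] mov  r4, #0x31 → r4=0x31
body[4] mov  r5, r2 → r5=0x7d
body[5] sub  r3, r1, #47 → r3=0xb9
epilogue: pop r5=0x04, sp=0xd1
epilogue: pop r4=0xad, sp=0xd2
epilogue: pop r2=0x25, sp=0xd3
prologue pushed ['r2', 'r4', 'r5'] at ['0xd2', '0xd1', '0xd0']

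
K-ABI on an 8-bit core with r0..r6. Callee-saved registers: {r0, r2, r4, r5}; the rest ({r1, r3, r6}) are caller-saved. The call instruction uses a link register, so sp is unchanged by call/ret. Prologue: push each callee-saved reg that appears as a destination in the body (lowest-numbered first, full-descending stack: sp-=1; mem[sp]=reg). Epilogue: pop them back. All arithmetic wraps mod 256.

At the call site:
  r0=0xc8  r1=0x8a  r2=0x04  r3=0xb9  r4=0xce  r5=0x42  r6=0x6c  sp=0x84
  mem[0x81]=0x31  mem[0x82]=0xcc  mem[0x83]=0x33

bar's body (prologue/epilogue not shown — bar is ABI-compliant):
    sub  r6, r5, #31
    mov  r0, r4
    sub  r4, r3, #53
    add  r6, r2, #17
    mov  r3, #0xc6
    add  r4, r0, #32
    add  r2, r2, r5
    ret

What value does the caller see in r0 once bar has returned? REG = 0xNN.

REG = 0xc8

prologue: push r0 -> mem[0x83]=0xc8, sp=0x83
prologue: push r2 -> mem[0x82]=0x04, sp=0x82
prologue: push r4 -> mem[0x81]=0xce, sp=0x81
body[0] sub  r6, r5, #31 -> r6=0x23
body[1] mov  r0, r4 -> r0=0xce
body[2] sub  r4, r3, #53 -> r4=0x84
body[3] add  r6, r2, #17 -> r6=0x15
body[4] mov  r3, #0xc6 -> r3=0xc6
body[5] add  r4, r0, #32 -> r4=0xee
body[6] add  r2, r2, r5 -> r2=0x46
epilogue: pop r4=0xce, sp=0x82
epilogue: pop r2=0x04, sp=0x83
epilogue: pop r0=0xc8, sp=0x84
r0 is callee-saved -> restored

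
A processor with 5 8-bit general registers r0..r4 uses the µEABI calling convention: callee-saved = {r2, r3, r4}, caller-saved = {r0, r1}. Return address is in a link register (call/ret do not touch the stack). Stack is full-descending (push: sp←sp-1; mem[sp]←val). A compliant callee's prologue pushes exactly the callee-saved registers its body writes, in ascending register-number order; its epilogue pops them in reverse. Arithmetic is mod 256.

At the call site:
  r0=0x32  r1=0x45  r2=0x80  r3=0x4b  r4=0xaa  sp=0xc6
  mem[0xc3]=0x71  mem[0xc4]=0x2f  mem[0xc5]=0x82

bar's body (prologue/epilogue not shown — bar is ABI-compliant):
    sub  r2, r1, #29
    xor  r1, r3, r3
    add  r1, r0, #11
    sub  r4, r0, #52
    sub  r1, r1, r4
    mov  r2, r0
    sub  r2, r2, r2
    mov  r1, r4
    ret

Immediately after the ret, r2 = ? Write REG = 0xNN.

REG = 0x80

prologue: push r2 -> mem[0xc5]=0x80, sp=0xc5
prologue: push r4 -> mem[0xc4]=0xaa, sp=0xc4
body[0] sub  r2, r1, #29 -> r2=0x28
body[1] xor  r1, r3, r3 -> r1=0x00
body[2] add  r1, r0, #11 -> r1=0x3d
body[3] sub  r4, r0, #52 -> r4=0xfe
body[4] sub  r1, r1, r4 -> r1=0x3f
body[5] mov  r2, r0 -> r2=0x32
body[6] sub  r2, r2, r2 -> r2=0x00
body[7] mov  r1, r4 -> r1=0xfe
epilogue: pop r4=0xaa, sp=0xc5
epilogue: pop r2=0x80, sp=0xc6
r2 is callee-saved -> restored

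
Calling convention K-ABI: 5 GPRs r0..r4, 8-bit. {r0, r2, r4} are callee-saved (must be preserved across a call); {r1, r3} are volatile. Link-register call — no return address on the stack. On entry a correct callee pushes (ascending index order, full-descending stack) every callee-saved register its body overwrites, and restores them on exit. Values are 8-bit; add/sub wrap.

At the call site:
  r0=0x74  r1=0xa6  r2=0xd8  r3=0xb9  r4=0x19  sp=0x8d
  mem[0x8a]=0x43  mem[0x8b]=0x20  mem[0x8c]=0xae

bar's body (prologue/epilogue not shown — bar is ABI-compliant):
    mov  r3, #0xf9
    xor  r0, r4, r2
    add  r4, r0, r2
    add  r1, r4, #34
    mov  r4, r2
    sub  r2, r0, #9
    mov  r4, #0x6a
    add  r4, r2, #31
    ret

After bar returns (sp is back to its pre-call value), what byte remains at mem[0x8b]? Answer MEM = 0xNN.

prologue: push r0 → mem[0x8c]=0x74, sp=0x8c
prologue: push r2 → mem[0x8b]=0xd8, sp=0x8b
prologue: push r4 → mem[0x8a]=0x19, sp=0x8a
body[0] mov  r3, #0xf9 → r3=0xf9
body[1] xor  r0, r4, r2 → r0=0xc1
body[2] add  r4, r0, r2 → r4=0x99
body[3] add  r1, r4, #34 → r1=0xbb
body[4] mov  r4, r2 → r4=0xd8
body[5] sub  r2, r0, #9 → r2=0xb8
body[6] mov  r4, #0x6a → r4=0x6a
body[7] add  r4, r2, #31 → r4=0xd7
epilogue: pop r4=0x19, sp=0x8b
epilogue: pop r2=0xd8, sp=0x8c
epilogue: pop r0=0x74, sp=0x8d
prologue pushed ['r0', 'r2', 'r4'] at ['0x8c', '0x8b', '0x8a']

MEM = 0xd8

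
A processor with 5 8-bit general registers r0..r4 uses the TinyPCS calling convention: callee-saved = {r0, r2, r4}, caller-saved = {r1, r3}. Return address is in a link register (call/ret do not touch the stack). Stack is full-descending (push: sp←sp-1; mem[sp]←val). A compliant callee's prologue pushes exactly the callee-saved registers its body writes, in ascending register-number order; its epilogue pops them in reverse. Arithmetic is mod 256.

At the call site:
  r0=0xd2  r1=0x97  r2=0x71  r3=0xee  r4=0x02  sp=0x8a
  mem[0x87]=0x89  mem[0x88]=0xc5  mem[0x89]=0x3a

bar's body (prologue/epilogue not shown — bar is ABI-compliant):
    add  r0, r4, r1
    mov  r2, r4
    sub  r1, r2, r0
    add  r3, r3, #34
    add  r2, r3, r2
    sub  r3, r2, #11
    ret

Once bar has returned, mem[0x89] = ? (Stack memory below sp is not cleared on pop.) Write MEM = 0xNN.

MEM = 0xd2

prologue: push r0 → mem[0x89]=0xd2, sp=0x89
prologue: push r2 → mem[0x88]=0x71, sp=0x88
body[0] add  r0, r4, r1 → r0=0x99
body[1] mov  r2, r4 → r2=0x02
body[2] sub  r1, r2, r0 → r1=0x69
body[3] add  r3, r3, #34 → r3=0x10
body[4] add  r2, r3, r2 → r2=0x12
body[5] sub  r3, r2, #11 → r3=0x07
epilogue: pop r2=0x71, sp=0x89
epilogue: pop r0=0xd2, sp=0x8a
prologue pushed ['r0', 'r2'] at ['0x89', '0x88']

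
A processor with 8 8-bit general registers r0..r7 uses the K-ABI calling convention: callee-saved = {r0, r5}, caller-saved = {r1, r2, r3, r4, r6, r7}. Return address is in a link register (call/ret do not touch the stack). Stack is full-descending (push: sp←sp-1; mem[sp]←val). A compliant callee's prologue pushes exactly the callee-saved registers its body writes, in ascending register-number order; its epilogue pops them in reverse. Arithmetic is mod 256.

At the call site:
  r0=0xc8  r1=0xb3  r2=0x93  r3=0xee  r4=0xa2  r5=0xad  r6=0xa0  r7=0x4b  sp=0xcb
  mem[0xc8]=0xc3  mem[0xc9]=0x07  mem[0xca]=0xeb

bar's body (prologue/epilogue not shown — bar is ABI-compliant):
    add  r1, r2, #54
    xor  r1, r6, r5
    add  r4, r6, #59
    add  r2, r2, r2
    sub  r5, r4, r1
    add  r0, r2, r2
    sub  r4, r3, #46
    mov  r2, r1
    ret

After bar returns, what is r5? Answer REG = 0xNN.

prologue: push r0 -> mem[0xca]=0xc8, sp=0xca
prologue: push r5 -> mem[0xc9]=0xad, sp=0xc9
body[0] add  r1, r2, #54 -> r1=0xc9
body[1] xor  r1, r6, r5 -> r1=0x0d
body[2] add  r4, r6, #59 -> r4=0xdb
body[3] add  r2, r2, r2 -> r2=0x26
body[4] sub  r5, r4, r1 -> r5=0xce
body[5] add  r0, r2, r2 -> r0=0x4c
body[6] sub  r4, r3, #46 -> r4=0xc0
body[7] mov  r2, r1 -> r2=0x0d
epilogue: pop r5=0xad, sp=0xca
epilogue: pop r0=0xc8, sp=0xcb
r5 is callee-saved -> restored

REG = 0xad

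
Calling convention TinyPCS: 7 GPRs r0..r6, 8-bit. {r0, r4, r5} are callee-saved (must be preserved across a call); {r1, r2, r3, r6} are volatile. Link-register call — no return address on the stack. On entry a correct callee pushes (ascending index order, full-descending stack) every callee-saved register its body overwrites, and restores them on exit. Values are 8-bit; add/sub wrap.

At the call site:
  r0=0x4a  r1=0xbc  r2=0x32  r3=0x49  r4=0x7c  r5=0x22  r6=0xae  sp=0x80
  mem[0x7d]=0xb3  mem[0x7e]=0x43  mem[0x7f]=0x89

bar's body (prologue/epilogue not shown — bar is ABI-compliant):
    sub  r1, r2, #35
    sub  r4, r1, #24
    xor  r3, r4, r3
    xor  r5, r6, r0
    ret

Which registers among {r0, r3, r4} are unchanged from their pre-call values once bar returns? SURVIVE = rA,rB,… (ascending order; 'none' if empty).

SURVIVE = r0,r4

prologue: push r4 → mem[0x7f]=0x7c, sp=0x7f
prologue: push r5 → mem[0x7e]=0x22, sp=0x7e
body[0] sub  r1, r2, #35 → r1=0x0f
body[1] sub  r4, r1, #24 → r4=0xf7
body[2] xor  r3, r4, r3 → r3=0xbe
body[3] xor  r5, r6, r0 → r5=0xe4
epilogue: pop r5=0x22, sp=0x7f
epilogue: pop r4=0x7c, sp=0x80
r0: callee-saved, written=False
r3: caller-saved, written=True
r4: callee-saved, written=True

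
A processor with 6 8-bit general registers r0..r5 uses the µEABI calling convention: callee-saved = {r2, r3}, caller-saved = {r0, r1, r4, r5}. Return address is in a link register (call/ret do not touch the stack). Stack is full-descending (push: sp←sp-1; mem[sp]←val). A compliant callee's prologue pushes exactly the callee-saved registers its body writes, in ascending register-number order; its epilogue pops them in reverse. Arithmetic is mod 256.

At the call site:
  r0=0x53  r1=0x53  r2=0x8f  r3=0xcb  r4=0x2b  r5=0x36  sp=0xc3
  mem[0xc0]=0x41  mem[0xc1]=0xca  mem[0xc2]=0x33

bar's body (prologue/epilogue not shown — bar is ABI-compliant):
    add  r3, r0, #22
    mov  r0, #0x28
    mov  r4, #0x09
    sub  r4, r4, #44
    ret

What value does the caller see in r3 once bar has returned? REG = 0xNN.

prologue: push r3 → mem[0xc2]=0xcb, sp=0xc2
body[0] add  r3, r0, #22 → r3=0x69
body[1] mov  r0, #0x28 → r0=0x28
body[2] mov  r4, #0x09 → r4=0x09
body[3] sub  r4, r4, #44 → r4=0xdd
epilogue: pop r3=0xcb, sp=0xc3
r3 is callee-saved → restored

REG = 0xcb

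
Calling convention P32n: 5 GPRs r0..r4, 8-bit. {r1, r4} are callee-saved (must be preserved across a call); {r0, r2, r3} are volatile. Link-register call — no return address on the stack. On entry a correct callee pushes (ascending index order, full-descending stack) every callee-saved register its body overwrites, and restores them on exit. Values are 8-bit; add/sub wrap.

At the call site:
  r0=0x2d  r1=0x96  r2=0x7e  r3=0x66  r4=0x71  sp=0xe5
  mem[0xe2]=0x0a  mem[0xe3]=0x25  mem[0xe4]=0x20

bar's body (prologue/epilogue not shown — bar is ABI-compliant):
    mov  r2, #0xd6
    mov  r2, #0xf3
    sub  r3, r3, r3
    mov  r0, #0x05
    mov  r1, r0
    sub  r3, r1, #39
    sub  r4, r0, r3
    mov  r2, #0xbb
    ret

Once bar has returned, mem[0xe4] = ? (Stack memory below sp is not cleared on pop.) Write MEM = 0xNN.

prologue: push r1 -> mem[0xe4]=0x96, sp=0xe4
prologue: push r4 -> mem[0xe3]=0x71, sp=0xe3
body[0] mov  r2, #0xd6 -> r2=0xd6
body[1] mov  r2, #0xf3 -> r2=0xf3
body[2] sub  r3, r3, r3 -> r3=0x00
body[3] mov  r0, #0x05 -> r0=0x05
body[4] mov  r1, r0 -> r1=0x05
body[5] sub  r3, r1, #39 -> r3=0xde
body[6] sub  r4, r0, r3 -> r4=0x27
body[7] mov  r2, #0xbb -> r2=0xbb
epilogue: pop r4=0x71, sp=0xe4
epilogue: pop r1=0x96, sp=0xe5
prologue pushed ['r1', 'r4'] at ['0xe4', '0xe3']

MEM = 0x96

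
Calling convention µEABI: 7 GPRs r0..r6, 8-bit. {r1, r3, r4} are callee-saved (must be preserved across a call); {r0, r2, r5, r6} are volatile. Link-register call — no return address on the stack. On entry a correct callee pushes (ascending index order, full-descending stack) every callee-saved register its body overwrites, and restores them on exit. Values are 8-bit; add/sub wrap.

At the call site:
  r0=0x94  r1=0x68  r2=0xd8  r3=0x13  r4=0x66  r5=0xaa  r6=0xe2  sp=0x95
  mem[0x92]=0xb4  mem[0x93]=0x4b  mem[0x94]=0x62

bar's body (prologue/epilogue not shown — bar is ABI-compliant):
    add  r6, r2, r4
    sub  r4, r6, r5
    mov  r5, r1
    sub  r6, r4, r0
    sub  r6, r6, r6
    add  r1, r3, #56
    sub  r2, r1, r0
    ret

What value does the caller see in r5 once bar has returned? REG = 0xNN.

prologue: push r1 -> mem[0x94]=0x68, sp=0x94
prologue: push r4 -> mem[0x93]=0x66, sp=0x93
body[0] add  r6, r2, r4 -> r6=0x3e
body[1] sub  r4, r6, r5 -> r4=0x94
body[2] mov  r5, r1 -> r5=0x68
body[3] sub  r6, r4, r0 -> r6=0x00
body[4] sub  r6, r6, r6 -> r6=0x00
body[5] add  r1, r3, #56 -> r1=0x4b
body[6] sub  r2, r1, r0 -> r2=0xb7
epilogue: pop r4=0x66, sp=0x94
epilogue: pop r1=0x68, sp=0x95
r5 is caller-saved -> body value

REG = 0x68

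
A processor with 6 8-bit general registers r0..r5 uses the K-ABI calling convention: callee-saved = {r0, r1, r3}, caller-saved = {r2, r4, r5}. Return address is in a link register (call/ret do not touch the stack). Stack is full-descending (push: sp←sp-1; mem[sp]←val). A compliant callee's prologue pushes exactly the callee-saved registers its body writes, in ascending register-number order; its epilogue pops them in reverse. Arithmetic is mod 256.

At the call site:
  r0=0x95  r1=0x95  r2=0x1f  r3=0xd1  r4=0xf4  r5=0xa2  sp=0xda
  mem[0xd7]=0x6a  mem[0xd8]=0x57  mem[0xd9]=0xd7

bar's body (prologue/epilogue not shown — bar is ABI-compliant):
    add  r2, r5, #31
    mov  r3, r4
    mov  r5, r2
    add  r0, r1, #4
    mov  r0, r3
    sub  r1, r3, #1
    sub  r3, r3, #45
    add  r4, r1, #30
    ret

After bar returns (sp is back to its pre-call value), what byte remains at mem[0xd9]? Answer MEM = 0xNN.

MEM = 0x95

prologue: push r0 -> mem[0xd9]=0x95, sp=0xd9
prologue: push r1 -> mem[0xd8]=0x95, sp=0xd8
prologue: push r3 -> mem[0xd7]=0xd1, sp=0xd7
body[0] add  r2, r5, #31 -> r2=0xc1
body[1] mov  r3, r4 -> r3=0xf4
body[2] mov  r5, r2 -> r5=0xc1
body[3] add  r0, r1, #4 -> r0=0x99
body[4] mov  r0, r3 -> r0=0xf4
body[5] sub  r1, r3, #1 -> r1=0xf3
body[6] sub  r3, r3, #45 -> r3=0xc7
body[7] add  r4, r1, #30 -> r4=0x11
epilogue: pop r3=0xd1, sp=0xd8
epilogue: pop r1=0x95, sp=0xd9
epilogue: pop r0=0x95, sp=0xda
prologue pushed ['r0', 'r1', 'r3'] at ['0xd9', '0xd8', '0xd7']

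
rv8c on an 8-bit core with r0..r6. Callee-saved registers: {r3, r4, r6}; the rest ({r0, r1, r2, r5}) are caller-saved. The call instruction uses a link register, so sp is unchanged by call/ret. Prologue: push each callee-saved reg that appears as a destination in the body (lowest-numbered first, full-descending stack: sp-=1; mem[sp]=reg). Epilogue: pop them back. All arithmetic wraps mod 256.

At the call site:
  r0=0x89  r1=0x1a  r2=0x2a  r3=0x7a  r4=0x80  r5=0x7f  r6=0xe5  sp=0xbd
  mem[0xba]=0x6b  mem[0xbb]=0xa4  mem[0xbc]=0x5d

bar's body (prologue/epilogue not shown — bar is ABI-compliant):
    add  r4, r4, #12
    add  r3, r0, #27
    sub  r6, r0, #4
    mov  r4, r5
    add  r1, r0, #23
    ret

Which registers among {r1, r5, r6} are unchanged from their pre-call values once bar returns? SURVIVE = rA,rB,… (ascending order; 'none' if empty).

SURVIVE = r5,r6

prologue: push r3 -> mem[0xbc]=0x7a, sp=0xbc
prologue: push r4 -> mem[0xbb]=0x80, sp=0xbb
prologue: push r6 -> mem[0xba]=0xe5, sp=0xba
body[0] add  r4, r4, #12 -> r4=0x8c
body[1] add  r3, r0, #27 -> r3=0xa4
body[2] sub  r6, r0, #4 -> r6=0x85
body[3] mov  r4, r5 -> r4=0x7f
body[4] add  r1, r0, #23 -> r1=0xa0
epilogue: pop r6=0xe5, sp=0xbb
epilogue: pop r4=0x80, sp=0xbc
epilogue: pop r3=0x7a, sp=0xbd
r1: caller-saved, written=True
r5: caller-saved, written=False
r6: callee-saved, written=True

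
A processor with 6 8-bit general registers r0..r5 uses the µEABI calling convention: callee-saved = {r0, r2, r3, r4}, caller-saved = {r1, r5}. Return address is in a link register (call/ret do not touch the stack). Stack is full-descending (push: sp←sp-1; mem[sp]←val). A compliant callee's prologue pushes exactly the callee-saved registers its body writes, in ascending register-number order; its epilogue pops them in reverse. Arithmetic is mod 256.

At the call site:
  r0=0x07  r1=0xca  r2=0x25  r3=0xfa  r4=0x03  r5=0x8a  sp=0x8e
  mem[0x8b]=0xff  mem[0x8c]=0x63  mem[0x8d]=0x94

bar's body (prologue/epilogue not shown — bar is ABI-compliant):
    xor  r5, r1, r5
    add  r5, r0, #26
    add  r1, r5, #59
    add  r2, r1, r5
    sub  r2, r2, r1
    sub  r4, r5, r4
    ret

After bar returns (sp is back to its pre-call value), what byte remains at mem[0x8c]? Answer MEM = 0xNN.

MEM = 0x03

prologue: push r2 → mem[0x8d]=0x25, sp=0x8d
prologue: push r4 → mem[0x8c]=0x03, sp=0x8c
body[0] xor  r5, r1, r5 → r5=0x40
body[1] add  r5, r0, #26 → r5=0x21
body[2] add  r1, r5, #59 → r1=0x5c
body[3] add  r2, r1, r5 → r2=0x7d
body[4] sub  r2, r2, r1 → r2=0x21
body[5] sub  r4, r5, r4 → r4=0x1e
epilogue: pop r4=0x03, sp=0x8d
epilogue: pop r2=0x25, sp=0x8e
prologue pushed ['r2', 'r4'] at ['0x8d', '0x8c']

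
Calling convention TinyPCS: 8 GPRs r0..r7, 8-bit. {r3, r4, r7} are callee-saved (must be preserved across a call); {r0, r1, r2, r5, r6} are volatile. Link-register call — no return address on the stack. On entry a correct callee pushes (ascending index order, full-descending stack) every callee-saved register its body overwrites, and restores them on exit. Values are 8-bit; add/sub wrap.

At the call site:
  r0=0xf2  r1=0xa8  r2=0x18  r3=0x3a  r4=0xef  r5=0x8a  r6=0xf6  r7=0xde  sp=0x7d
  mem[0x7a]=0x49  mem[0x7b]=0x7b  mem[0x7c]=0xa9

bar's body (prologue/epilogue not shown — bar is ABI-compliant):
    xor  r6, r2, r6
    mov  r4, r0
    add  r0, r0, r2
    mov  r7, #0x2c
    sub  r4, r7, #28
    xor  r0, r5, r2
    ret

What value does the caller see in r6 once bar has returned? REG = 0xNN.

REG = 0xee

prologue: push r4 → mem[0x7c]=0xef, sp=0x7c
prologue: push r7 → mem[0x7b]=0xde, sp=0x7b
body[0] xor  r6, r2, r6 → r6=0xee
body[1] mov  r4, r0 → r4=0xf2
body[2] add  r0, r0, r2 → r0=0x0a
body[3] mov  r7, #0x2c → r7=0x2c
body[4] sub  r4, r7, #28 → r4=0x10
body[5] xor  r0, r5, r2 → r0=0x92
epilogue: pop r7=0xde, sp=0x7c
epilogue: pop r4=0xef, sp=0x7d
r6 is caller-saved → body value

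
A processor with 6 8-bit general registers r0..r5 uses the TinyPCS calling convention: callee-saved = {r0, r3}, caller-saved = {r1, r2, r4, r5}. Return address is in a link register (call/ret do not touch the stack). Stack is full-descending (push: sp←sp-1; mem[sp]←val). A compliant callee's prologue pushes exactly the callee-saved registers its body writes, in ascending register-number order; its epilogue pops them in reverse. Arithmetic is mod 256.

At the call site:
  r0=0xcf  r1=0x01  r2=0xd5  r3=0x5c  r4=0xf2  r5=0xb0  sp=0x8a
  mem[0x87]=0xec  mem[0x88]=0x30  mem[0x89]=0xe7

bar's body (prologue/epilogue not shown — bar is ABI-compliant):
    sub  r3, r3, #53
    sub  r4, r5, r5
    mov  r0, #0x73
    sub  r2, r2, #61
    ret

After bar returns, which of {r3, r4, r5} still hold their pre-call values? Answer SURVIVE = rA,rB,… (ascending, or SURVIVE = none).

prologue: push r0 -> mem[0x89]=0xcf, sp=0x89
prologue: push r3 -> mem[0x88]=0x5c, sp=0x88
body[0] sub  r3, r3, #53 -> r3=0x27
body[1] sub  r4, r5, r5 -> r4=0x00
body[2] mov  r0, #0x73 -> r0=0x73
body[3] sub  r2, r2, #61 -> r2=0x98
epilogue: pop r3=0x5c, sp=0x89
epilogue: pop r0=0xcf, sp=0x8a
r3: callee-saved, written=True
r4: caller-saved, written=True
r5: caller-saved, written=False

SURVIVE = r3,r5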